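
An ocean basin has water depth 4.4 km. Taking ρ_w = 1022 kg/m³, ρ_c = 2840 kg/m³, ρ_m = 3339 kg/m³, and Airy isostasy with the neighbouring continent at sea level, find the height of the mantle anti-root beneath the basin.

In Airy isostatic equilibrium: replacing crust with seawater at the top is compensated by replacing crust with mantle at the base: d (ρ_c − ρ_w) = a (ρ_m − ρ_c).
a = d (ρ_c − ρ_w)/(ρ_m − ρ_c) = 4.4 km × 1818/499 = 16 km.

16 km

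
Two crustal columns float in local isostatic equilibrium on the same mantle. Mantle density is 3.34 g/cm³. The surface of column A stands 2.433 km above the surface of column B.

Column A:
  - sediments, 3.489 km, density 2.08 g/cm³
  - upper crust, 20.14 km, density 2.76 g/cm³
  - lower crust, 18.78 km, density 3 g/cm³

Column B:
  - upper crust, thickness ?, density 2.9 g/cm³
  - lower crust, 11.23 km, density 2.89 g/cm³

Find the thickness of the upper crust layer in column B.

21.1 km

Take the compensation level at the base of the deeper column (depth z_c below the surface of column A) and equate Σ ρ_i t_i down to z_c; mantle fills any gap and the z_c terms cancel.
Column A: 3.489×2.08 + 20.14×2.76 + 18.78×3 + (z_c − 42.409)×3.34
Column B: 2.433×0 + x×2.9 + 11.23×2.89 + (z_c − 2.433 − 11.23 − x)×3.34
The z_c×3.34 term appears on both sides and cancels. Collect the known terms of each column as K = Σ(ρt)_known − 3.34 × (depth of known layers): K_A = 119.18352 − 3.34×42.409 = −22.46254; K_B = 32.4547 − 3.34×(2.433 + 11.23) = −13.17972.
Balance: K_A = K_B − x×(3.34 − 2.9), so x = (K_B − K_A)/(3.34 − 2.9) = 9.28282/0.44 = 21.1 km.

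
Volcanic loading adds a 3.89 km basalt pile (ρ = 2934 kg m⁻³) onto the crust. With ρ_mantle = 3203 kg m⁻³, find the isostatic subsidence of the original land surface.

3.56 km

Subaerial loading: s = t ρ_load / ρ_m.
s = 3.89 km × 2934/3203 = 3.56 km.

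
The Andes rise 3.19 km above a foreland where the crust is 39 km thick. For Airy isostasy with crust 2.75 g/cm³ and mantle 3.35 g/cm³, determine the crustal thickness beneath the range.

Root depth r = h ρ_c / (ρ_m − ρ_c) = 3.19 km × 2.75 / 0.6 = 14.62 km.
Total thickness = T + h + r = 39 km + 3.19 km + 14.62 km = 56.8 km.

56.8 km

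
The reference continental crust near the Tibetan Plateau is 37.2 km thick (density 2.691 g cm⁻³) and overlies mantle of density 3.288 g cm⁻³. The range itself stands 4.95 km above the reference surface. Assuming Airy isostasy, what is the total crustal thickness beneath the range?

Root depth r = h ρ_c / (ρ_m − ρ_c) = 4.95 km × 2.691 / 0.597 = 22.31 km.
Total thickness = T + h + r = 37.2 km + 4.95 km + 22.31 km = 64.5 km.

64.5 km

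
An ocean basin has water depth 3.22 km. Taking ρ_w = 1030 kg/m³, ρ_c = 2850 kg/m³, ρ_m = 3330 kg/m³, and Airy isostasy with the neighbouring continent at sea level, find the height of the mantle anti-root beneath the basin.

12.2 km

For local isostatic compensation: replacing crust with seawater at the top is compensated by replacing crust with mantle at the base: d (ρ_c − ρ_w) = a (ρ_m − ρ_c).
a = d (ρ_c − ρ_w)/(ρ_m − ρ_c) = 3.22 km × 1820/480 = 12.2 km.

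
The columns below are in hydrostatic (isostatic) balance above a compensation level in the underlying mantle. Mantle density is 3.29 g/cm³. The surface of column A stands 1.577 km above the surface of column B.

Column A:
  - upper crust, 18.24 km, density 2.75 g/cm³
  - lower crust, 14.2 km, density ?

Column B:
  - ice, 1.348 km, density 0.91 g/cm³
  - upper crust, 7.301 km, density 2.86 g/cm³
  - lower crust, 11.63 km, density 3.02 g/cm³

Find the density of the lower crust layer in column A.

Take the compensation level at the base of the deeper column (depth z_c below the surface of column A) and equate Σ ρ_i t_i down to z_c; mantle fills any gap and the z_c terms cancel.
Column A: 18.24×2.75 + 14.2×ρ + (z_c − 32.44)×3.29
Column B: 1.577×0 + 1.348×0.91 + 7.301×2.86 + 11.63×3.02 + (z_c − 1.577 − 20.279)×3.29
The z_c×3.29 term appears on both sides and cancels. Collect the known terms of each column as K = Σ(ρt)_known − 3.29 × (depth of known layers): K_A = 50.16 − 3.29×32.44 = −56.5676; K_B = 57.23014 − 3.29×(1.577 + 20.279) = −14.6761.
Balance: K_A + 14.2×ρ = K_B, so ρ = (K_B − K_A)/14.2 = 41.8915/14.2 = 2.95 g/cm³.

2.95 g/cm³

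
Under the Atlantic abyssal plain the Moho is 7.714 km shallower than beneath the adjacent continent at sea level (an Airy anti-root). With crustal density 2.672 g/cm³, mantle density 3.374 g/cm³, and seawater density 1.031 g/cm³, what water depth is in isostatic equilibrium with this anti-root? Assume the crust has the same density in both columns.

3.3 km

Replacing a thickness d of crust by seawater at the top must be balanced by replacing crust with mantle at the base: d (ρ_c − ρ_w) = a (ρ_m − ρ_c).
d = a (ρ_m − ρ_c)/(ρ_c − ρ_w) = 7.714 km × 0.702/1.641 = 3.3 km.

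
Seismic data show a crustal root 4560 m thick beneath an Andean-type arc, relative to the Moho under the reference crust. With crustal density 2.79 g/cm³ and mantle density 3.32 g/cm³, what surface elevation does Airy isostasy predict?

866 m

In Airy isostatic equilibrium: ρ_c h = (ρ_m − ρ_c) r.
h = r (ρ_m − ρ_c) / ρ_c = 4560 m × (3.32 − 2.79) / 2.79 = 866 m.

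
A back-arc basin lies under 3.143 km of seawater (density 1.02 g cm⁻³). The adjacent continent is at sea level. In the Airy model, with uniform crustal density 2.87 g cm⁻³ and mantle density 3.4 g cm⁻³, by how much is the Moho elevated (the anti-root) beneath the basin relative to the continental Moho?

In Airy isostatic equilibrium: replacing crust with seawater at the top is compensated by replacing crust with mantle at the base: d (ρ_c − ρ_w) = a (ρ_m − ρ_c).
a = d (ρ_c − ρ_w)/(ρ_m − ρ_c) = 3.143 km × 1.85/0.53 = 11 km.

11 km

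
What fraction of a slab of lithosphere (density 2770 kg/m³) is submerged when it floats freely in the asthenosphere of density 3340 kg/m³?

Submerged fraction = ρ_obj/ρ_fluid = 2770/3340 = 82.9%.

82.9%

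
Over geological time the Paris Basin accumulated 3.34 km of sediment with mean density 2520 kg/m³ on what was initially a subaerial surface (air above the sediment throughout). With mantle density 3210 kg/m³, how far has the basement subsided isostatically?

Subaerial load: s = t ρ_sed / ρ_m = 3.34 km × 2520/3210 = 2.62 km.

2.62 km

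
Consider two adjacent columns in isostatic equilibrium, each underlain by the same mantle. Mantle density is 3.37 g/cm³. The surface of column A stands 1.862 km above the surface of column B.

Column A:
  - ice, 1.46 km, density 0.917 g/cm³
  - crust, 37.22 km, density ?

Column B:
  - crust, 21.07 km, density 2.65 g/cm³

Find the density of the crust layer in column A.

2.89 g/cm³

Take the compensation level at the base of the deeper column (depth z_c below the surface of column A) and equate Σ ρ_i t_i down to z_c; mantle fills any gap and the z_c terms cancel.
Column A: 1.46×0.917 + 37.22×ρ + (z_c − 38.68)×3.37
Column B: 1.862×0 + 21.07×2.65 + (z_c − 1.862 − 21.07)×3.37
The z_c×3.37 term appears on both sides and cancels. Collect the known terms of each column as K = Σ(ρt)_known − 3.37 × (depth of known layers): K_A = 1.33882 − 3.37×38.68 = −129.01278; K_B = 55.8355 − 3.37×(1.862 + 21.07) = −21.44534.
Balance: K_A + 37.22×ρ = K_B, so ρ = (K_B − K_A)/37.22 = 107.567/37.22 = 2.89 g/cm³.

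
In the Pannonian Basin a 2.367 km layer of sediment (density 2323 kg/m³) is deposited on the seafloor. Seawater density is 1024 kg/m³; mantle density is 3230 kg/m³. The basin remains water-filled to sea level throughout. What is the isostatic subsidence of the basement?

Submarine loading: the sediment displaces seawater, and the subsidence is in turn flooded, so s (ρ_m − ρ_w) = t (ρ_sed − ρ_w).
s = 2.367 km × (2323 − 1024) / (3230 − 1024) = 1.39 km.

1.39 km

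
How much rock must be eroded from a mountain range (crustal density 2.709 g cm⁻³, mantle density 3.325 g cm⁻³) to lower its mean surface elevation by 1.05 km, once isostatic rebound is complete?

Net drop Δ = e − u = e − e ρ_c/ρ_m = e (ρ_m − ρ_c)/ρ_m.
e = Δ ρ_m/(ρ_m − ρ_c) = 1.05 km × 3.325/0.616 = 5.67 km.

5.67 km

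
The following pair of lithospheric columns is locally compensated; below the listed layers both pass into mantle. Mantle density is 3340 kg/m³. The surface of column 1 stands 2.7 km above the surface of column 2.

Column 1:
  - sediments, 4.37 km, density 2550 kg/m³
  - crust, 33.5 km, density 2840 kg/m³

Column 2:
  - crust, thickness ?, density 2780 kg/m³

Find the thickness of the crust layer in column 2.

Take the compensation level at the base of the deeper column (depth z_c below the surface of column 1) and equate Σ ρ_i t_i down to z_c; mantle fills any gap and the z_c terms cancel.
Column 1: 4.37×2550 + 33.5×2840 + (z_c − 37.87)×3340
Column 2: 2.7×0 + x×2780 + (z_c − 2.7 − 0 − x)×3340
The z_c×3340 term appears on both sides and cancels. Collect the known terms of each column as K = Σ(ρt)_known − 3340 × (depth of known layers): K_1 = 106283.5 − 3340×37.87 = −20202.3; K_2 = 0 − 3340×(2.7 + 0) = −9018.
Balance: K_1 = K_2 − x×(3340 − 2780), so x = (K_2 − K_1)/(3340 − 2780) = 11184.3/560 = 20 km.

20 km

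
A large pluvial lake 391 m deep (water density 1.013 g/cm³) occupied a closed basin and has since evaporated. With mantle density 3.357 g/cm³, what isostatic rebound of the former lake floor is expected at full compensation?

118 m

u = d ρ_w/ρ_m = 391 m × 1.013/3.357 = 118 m.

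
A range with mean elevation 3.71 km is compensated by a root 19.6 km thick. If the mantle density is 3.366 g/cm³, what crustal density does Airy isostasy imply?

2.83 g/cm³

ρ_c h = (ρ_m − ρ_c) r → ρ_c (h + r) = ρ_m r → ρ_c = ρ_m r / (h + r).
ρ_c = 3.366 × 19.6 km / (3.71 km + 19.6 km) = 2.83 g/cm³.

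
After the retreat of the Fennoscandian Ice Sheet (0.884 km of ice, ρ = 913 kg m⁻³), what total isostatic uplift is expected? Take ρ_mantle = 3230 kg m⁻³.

Removing the load lets mantle flow back in; uplift u satisfies ρ_ice t = ρ_m u.
u = t ρ_ice/ρ_m = 0.884 km × 913/3230 = 0.25 km.

0.25 km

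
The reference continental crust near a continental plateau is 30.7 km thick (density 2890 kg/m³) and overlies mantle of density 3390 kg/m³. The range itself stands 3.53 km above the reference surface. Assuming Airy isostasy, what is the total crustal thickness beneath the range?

Root depth r = h ρ_c / (ρ_m − ρ_c) = 3.53 km × 2890 / 500 = 20.4 km.
Total thickness = T + h + r = 30.7 km + 3.53 km + 20.4 km = 54.6 km.

54.6 km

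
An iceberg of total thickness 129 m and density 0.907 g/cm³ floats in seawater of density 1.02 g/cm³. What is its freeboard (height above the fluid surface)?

14.3 m

Floating equilibrium: submerged depth d = t ρ_obj/ρ_fluid = 129 m × 0.907/1.02 = 114.7 m.
Freeboard = t − d = 129 m − 114.7 m = 14.3 m.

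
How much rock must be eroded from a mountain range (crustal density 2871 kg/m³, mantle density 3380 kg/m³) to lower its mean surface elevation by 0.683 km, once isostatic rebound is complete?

Net drop Δ = e − u = e − e ρ_c/ρ_m = e (ρ_m − ρ_c)/ρ_m.
e = Δ ρ_m/(ρ_m − ρ_c) = 0.683 km × 3380/509 = 4.54 km.

4.54 km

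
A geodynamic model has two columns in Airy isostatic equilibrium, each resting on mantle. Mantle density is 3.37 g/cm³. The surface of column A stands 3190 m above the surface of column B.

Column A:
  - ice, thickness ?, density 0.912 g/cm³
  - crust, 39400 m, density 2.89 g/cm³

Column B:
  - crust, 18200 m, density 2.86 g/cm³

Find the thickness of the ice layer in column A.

Take the compensation level at the base of the deeper column (depth z_c below the surface of column A) and equate Σ ρ_i t_i down to z_c; mantle fills any gap and the z_c terms cancel.
Column A: x×0.912 + 39400×2.89 + (z_c − 39400 − x)×3.37
Column B: 3190×0 + 18200×2.86 + (z_c − 3190 − 18200)×3.37
The z_c×3.37 term appears on both sides and cancels. Collect the known terms of each column as K = Σ(ρt)_known − 3.37 × (depth of known layers): K_A = 113866 − 3.37×39400 = −18912; K_B = 52052 − 3.37×(3190 + 18200) = −20032.3.
Balance: K_A − x×(3.37 − 0.912) = K_B, so x = (K_A − K_B)/(3.37 − 0.912) = 1120.3/2.458 = 456 m.

456 m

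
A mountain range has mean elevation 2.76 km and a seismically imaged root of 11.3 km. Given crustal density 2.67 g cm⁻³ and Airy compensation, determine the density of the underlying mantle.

3.32 g cm⁻³

Airy balance: ρ_c h = (ρ_m − ρ_c) r → ρ_m = ρ_c (1 + h/r).
ρ_m = 2.67 × (1 + 2.76 km/11.3 km) = 3.32 g cm⁻³.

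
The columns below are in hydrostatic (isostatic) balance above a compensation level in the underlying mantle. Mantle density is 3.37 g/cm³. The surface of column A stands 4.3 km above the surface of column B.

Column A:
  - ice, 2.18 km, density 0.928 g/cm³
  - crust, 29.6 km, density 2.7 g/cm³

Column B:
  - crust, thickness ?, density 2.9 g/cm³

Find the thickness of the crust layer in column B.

Take the compensation level at the base of the deeper column (depth z_c below the surface of column A) and equate Σ ρ_i t_i down to z_c; mantle fills any gap and the z_c terms cancel.
Column A: 2.18×0.928 + 29.6×2.7 + (z_c − 31.78)×3.37
Column B: 4.3×0 + x×2.9 + (z_c − 4.3 − 0 − x)×3.37
The z_c×3.37 term appears on both sides and cancels. Collect the known terms of each column as K = Σ(ρt)_known − 3.37 × (depth of known layers): K_A = 81.94304 − 3.37×31.78 = −25.15556; K_B = 0 − 3.37×(4.3 + 0) = −14.491.
Balance: K_A = K_B − x×(3.37 − 2.9), so x = (K_B − K_A)/(3.37 − 2.9) = 10.6646/0.47 = 22.7 km.

22.7 km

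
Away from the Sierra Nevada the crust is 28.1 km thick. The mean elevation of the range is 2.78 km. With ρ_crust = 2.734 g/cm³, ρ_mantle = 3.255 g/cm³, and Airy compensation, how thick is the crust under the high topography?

Root depth r = h ρ_c / (ρ_m − ρ_c) = 2.78 km × 2.734 / 0.521 = 14.59 km.
Total thickness = T + h + r = 28.1 km + 2.78 km + 14.59 km = 45.5 km.

45.5 km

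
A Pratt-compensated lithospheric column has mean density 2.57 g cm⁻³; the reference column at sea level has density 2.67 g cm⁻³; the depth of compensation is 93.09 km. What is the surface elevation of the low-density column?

ρ_ref D = ρ (D + h) → h = D (ρ_ref − ρ)/ρ.
h = 93.09 km × (2.67 − 2.57)/2.57 = 3.62 km.

3.62 km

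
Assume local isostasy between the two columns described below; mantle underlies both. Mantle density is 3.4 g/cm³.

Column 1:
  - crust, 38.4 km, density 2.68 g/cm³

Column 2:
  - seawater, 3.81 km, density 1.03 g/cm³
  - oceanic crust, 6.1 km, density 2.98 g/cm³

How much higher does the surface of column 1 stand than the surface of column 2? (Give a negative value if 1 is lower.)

4.72 km

For any compensation level in the mantle, the mantle terms cancel and isostasy reduces to e = (Σt_1 − Σt_2) − (Σ(ρt)_1 − Σ(ρt)_2) / ρ_m.
Σt_1 = 38.4 km; Σt_2 = 9.91 km; Σ(ρt)_1 = 102.912; Σ(ρt)_2 = 22.1023 (in km·g/cm³).
e = (38.4 − 9.91) − (102.912 − 22.1023) / 3.4 = 4.72 km.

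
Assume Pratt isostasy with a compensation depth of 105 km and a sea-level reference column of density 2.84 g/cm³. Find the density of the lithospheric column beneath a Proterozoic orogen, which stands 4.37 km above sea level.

Pratt balance: ρ_ref D = ρ (D + h).
ρ = ρ_ref D/(D + h) = 2.84 × 105 km/(105 km + 4.37 km) = 2.73 g/cm³.

2.73 g/cm³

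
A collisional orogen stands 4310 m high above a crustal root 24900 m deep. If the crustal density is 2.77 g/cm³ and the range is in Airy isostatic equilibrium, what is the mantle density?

Airy balance: ρ_c h = (ρ_m − ρ_c) r → ρ_m = ρ_c (1 + h/r).
ρ_m = 2.77 × (1 + 4310 m/24900 m) = 3.25 g/cm³.

3.25 g/cm³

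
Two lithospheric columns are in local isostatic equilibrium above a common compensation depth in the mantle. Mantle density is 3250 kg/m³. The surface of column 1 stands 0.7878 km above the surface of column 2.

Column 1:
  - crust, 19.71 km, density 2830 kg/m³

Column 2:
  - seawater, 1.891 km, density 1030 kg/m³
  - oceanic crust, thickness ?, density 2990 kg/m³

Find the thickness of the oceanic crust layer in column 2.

Take the compensation level at the base of the deeper column (depth z_c below the surface of column 1) and equate Σ ρ_i t_i down to z_c; mantle fills any gap and the z_c terms cancel.
Column 1: 19.71×2830 + (z_c − 19.71)×3250
Column 2: 0.7878×0 + 1.891×1030 + x×2990 + (z_c − 0.7878 − 1.891 − x)×3250
The z_c×3250 term appears on both sides and cancels. Collect the known terms of each column as K = Σ(ρt)_known − 3250 × (depth of known layers): K_1 = 55779.3 − 3250×19.71 = −8278.2; K_2 = 1947.73 − 3250×(0.7878 + 1.891) = −6758.37.
Balance: K_1 = K_2 − x×(3250 − 2990), so x = (K_2 − K_1)/(3250 − 2990) = 1519.83/260 = 5.85 km.

5.85 km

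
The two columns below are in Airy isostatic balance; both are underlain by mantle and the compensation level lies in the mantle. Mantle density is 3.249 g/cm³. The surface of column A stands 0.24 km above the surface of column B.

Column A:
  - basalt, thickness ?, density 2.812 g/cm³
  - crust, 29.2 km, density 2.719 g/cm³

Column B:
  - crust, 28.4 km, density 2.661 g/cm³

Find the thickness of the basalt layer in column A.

Take the compensation level at the base of the deeper column (depth z_c below the surface of column A) and equate Σ ρ_i t_i down to z_c; mantle fills any gap and the z_c terms cancel.
Column A: x×2.812 + 29.2×2.719 + (z_c − 29.2 − x)×3.249
Column B: 0.24×0 + 28.4×2.661 + (z_c − 0.24 − 28.4)×3.249
The z_c×3.249 term appears on both sides and cancels. Collect the known terms of each column as K = Σ(ρt)_known − 3.249 × (depth of known layers): K_A = 79.3948 − 3.249×29.2 = −15.476; K_B = 75.5724 − 3.249×(0.24 + 28.4) = −17.47896.
Balance: K_A − x×(3.249 − 2.812) = K_B, so x = (K_A − K_B)/(3.249 − 2.812) = 2.00296/0.437 = 4.58 km.

4.58 km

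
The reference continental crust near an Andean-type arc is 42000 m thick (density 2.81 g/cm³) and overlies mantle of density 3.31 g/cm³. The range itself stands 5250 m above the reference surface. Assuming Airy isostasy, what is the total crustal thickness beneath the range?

76800 m

Root depth r = h ρ_c / (ρ_m − ρ_c) = 5250 m × 2.81 / 0.5 = 29500 m.
Total thickness = T + h + r = 42000 m + 5250 m + 29500 m = 76800 m.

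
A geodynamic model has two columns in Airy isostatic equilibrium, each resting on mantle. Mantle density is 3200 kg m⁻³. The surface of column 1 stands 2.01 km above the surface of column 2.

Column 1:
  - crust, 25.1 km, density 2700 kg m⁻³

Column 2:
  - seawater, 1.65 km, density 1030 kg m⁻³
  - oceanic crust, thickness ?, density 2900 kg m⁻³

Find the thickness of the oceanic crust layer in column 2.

8.46 km

Take the compensation level at the base of the deeper column (depth z_c below the surface of column 1) and equate Σ ρ_i t_i down to z_c; mantle fills any gap and the z_c terms cancel.
Column 1: 25.1×2700 + (z_c − 25.1)×3200
Column 2: 2.01×0 + 1.65×1030 + x×2900 + (z_c − 2.01 − 1.65 − x)×3200
The z_c×3200 term appears on both sides and cancels. Collect the known terms of each column as K = Σ(ρt)_known − 3200 × (depth of known layers): K_1 = 67770 − 3200×25.1 = −12550; K_2 = 1699.5 − 3200×(2.01 + 1.65) = −10012.5.
Balance: K_1 = K_2 − x×(3200 − 2900), so x = (K_2 − K_1)/(3200 − 2900) = 2537.5/300 = 8.46 km.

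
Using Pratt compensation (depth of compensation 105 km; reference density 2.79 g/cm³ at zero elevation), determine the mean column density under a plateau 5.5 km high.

2.65 g/cm³

Pratt balance: ρ_ref D = ρ (D + h).
ρ = ρ_ref D/(D + h) = 2.79 × 105 km/(105 km + 5.5 km) = 2.65 g/cm³.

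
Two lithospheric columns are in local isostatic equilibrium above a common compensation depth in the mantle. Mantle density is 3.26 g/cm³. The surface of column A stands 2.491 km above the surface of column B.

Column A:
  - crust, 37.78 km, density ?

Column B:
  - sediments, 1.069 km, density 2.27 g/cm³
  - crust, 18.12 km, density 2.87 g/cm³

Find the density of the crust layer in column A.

2.83 g/cm³

Take the compensation level at the base of the deeper column (depth z_c below the surface of column A) and equate Σ ρ_i t_i down to z_c; mantle fills any gap and the z_c terms cancel.
Column A: 37.78×ρ + (z_c − 37.78)×3.26
Column B: 2.491×0 + 1.069×2.27 + 18.12×2.87 + (z_c − 2.491 − 19.189)×3.26
The z_c×3.26 term appears on both sides and cancels. Collect the known terms of each column as K = Σ(ρt)_known − 3.26 × (depth of known layers): K_A = 0 − 3.26×37.78 = −123.1628; K_B = 54.43103 − 3.26×(2.491 + 19.189) = −16.24577.
Balance: K_A + 37.78×ρ = K_B, so ρ = (K_B − K_A)/37.78 = 106.917/37.78 = 2.83 g/cm³.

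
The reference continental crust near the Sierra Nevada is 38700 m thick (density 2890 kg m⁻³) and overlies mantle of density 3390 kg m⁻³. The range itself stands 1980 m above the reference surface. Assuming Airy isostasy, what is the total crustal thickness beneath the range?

52100 m

Root depth r = h ρ_c / (ρ_m − ρ_c) = 1980 m × 2890 / 500 = 11440 m.
Total thickness = T + h + r = 38700 m + 1980 m + 11440 m = 52100 m.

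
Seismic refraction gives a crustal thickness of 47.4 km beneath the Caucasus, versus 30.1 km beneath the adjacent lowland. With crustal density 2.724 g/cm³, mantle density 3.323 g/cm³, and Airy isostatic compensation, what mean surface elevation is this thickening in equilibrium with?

Excess crust Δ = 47.4 km − 30.1 km = 17.3 km, split between elevation h and root r with h + r = Δ.
Airy balance ρ_c h = (ρ_m − ρ_c) r gives r = h ρ_c/(ρ_m − ρ_c), so h (1 + ρ_c/(ρ_m − ρ_c)) = Δ, i.e. h = Δ (ρ_m − ρ_c)/ρ_m.
h = 17.3 km × 0.599/3.323 = 3.12 km.

3.12 km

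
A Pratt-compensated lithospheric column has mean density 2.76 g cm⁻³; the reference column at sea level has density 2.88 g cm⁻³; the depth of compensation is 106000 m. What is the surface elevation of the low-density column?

4610 m

ρ_ref D = ρ (D + h) → h = D (ρ_ref − ρ)/ρ.
h = 106000 m × (2.88 − 2.76)/2.76 = 4610 m.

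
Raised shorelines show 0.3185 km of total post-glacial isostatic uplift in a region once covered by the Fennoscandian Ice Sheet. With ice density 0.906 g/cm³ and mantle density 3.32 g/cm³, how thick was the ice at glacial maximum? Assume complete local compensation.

1.17 km

u = t ρ_ice/ρ_m → t = u ρ_m/ρ_ice = 0.3185 km × 3.32/0.906 = 1.17 km.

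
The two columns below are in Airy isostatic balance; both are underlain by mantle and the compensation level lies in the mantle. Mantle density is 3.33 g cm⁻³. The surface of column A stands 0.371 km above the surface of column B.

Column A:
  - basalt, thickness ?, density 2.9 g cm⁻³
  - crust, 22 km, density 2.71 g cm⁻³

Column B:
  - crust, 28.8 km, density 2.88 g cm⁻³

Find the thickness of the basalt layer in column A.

Take the compensation level at the base of the deeper column (depth z_c below the surface of column A) and equate Σ ρ_i t_i down to z_c; mantle fills any gap and the z_c terms cancel.
Column A: x×2.9 + 22×2.71 + (z_c − 22 − x)×3.33
Column B: 0.371×0 + 28.8×2.88 + (z_c − 0.371 − 28.8)×3.33
The z_c×3.33 term appears on both sides and cancels. Collect the known terms of each column as K = Σ(ρt)_known − 3.33 × (depth of known layers): K_A = 59.62 − 3.33×22 = −13.64; K_B = 82.944 − 3.33×(0.371 + 28.8) = −14.19543.
Balance: K_A − x×(3.33 − 2.9) = K_B, so x = (K_A − K_B)/(3.33 − 2.9) = 0.55543/0.43 = 1.29 km.

1.29 km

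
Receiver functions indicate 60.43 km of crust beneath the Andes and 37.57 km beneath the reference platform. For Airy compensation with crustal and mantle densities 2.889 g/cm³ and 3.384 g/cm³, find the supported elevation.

Excess crust Δ = 60.43 km − 37.57 km = 22.86 km, split between elevation h and root r with h + r = Δ.
Airy balance ρ_c h = (ρ_m − ρ_c) r gives r = h ρ_c/(ρ_m − ρ_c), so h (1 + ρ_c/(ρ_m − ρ_c)) = Δ, i.e. h = Δ (ρ_m − ρ_c)/ρ_m.
h = 22.86 km × 0.495/3.384 = 3.34 km.

3.34 km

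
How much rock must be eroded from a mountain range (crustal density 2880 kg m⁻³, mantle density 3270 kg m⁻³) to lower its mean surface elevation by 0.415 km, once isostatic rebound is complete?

Net drop Δ = e − u = e − e ρ_c/ρ_m = e (ρ_m − ρ_c)/ρ_m.
e = Δ ρ_m/(ρ_m − ρ_c) = 0.415 km × 3270/390 = 3.48 km.

3.48 km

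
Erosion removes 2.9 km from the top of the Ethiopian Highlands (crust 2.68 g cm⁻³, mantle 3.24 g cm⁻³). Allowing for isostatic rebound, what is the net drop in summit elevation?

0.501 km

Rebound u = e ρ_c/ρ_m = 2.9 km × 2.68/3.24 = 2.399 km.
Net surface drop = e − u = 2.9 km − 2.399 km = e (ρ_m − ρ_c)/ρ_m = 0.501 km.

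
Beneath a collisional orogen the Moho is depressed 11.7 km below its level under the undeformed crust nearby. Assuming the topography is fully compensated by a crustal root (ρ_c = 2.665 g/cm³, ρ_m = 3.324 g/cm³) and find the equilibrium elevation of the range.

Isostatic balance requires: ρ_c h = (ρ_m − ρ_c) r.
h = r (ρ_m − ρ_c) / ρ_c = 11.7 km × (3.324 − 2.665) / 2.665 = 2.89 km.

2.89 km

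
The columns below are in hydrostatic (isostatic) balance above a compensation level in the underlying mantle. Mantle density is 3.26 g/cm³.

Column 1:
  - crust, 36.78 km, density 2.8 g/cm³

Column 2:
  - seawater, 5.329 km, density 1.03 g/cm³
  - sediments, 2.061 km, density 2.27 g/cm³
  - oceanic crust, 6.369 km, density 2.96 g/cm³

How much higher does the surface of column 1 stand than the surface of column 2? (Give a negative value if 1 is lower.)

For any compensation level in the mantle, the mantle terms cancel and isostasy reduces to e = (Σt_1 − Σt_2) − (Σ(ρt)_1 − Σ(ρt)_2) / ρ_m.
Σt_1 = 36.78 km; Σt_2 = 13.759 km; Σ(ρt)_1 = 102.984; Σ(ρt)_2 = 29.01958 (in km·g/cm³).
e = (36.78 − 13.759) − (102.984 − 29.01958) / 3.26 = 0.333 km.

0.333 km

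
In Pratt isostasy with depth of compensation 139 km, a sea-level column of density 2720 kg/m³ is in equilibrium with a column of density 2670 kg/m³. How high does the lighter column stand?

2.6 km

ρ_ref D = ρ (D + h) → h = D (ρ_ref − ρ)/ρ.
h = 139 km × (2720 − 2670)/2670 = 2.6 km.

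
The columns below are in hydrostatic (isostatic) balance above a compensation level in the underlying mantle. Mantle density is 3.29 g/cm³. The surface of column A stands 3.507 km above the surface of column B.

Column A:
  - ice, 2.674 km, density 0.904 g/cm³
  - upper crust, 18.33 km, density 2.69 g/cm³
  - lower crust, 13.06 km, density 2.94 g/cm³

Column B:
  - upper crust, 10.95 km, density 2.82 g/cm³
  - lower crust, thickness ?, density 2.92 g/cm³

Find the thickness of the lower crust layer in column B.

Take the compensation level at the base of the deeper column (depth z_c below the surface of column A) and equate Σ ρ_i t_i down to z_c; mantle fills any gap and the z_c terms cancel.
Column A: 2.674×0.904 + 18.33×2.69 + 13.06×2.94 + (z_c − 34.064)×3.29
Column B: 3.507×0 + 10.95×2.82 + x×2.92 + (z_c − 3.507 − 10.95 − x)×3.29
The z_c×3.29 term appears on both sides and cancels. Collect the known terms of each column as K = Σ(ρt)_known − 3.29 × (depth of known layers): K_A = 90.121396 − 3.29×34.064 = −21.949164; K_B = 30.879 − 3.29×(3.507 + 10.95) = −16.68453.
Balance: K_A = K_B − x×(3.29 − 2.92), so x = (K_B − K_A)/(3.29 − 2.92) = 5.26463/0.37 = 14.2 km.

14.2 km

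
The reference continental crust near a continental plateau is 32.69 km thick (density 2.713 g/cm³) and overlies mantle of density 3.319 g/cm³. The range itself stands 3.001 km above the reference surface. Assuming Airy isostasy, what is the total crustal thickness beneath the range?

49.1 km

Root depth r = h ρ_c / (ρ_m − ρ_c) = 3.001 km × 2.713 / 0.606 = 13.44 km.
Total thickness = T + h + r = 32.69 km + 3.001 km + 13.44 km = 49.1 km.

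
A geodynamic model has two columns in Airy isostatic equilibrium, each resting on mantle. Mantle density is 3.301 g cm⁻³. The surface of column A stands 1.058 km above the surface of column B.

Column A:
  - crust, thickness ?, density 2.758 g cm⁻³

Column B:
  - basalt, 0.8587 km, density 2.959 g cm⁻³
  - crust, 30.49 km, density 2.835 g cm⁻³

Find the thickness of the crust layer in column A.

Take the compensation level at the base of the deeper column (depth z_c below the surface of column A) and equate Σ ρ_i t_i down to z_c; mantle fills any gap and the z_c terms cancel.
Column A: x×2.758 + (z_c − 0 − x)×3.301
Column B: 1.058×0 + 0.8587×2.959 + 30.49×2.835 + (z_c − 1.058 − 31.3487)×3.301
The z_c×3.301 term appears on both sides and cancels. Collect the known terms of each column as K = Σ(ρt)_known − 3.301 × (depth of known layers): K_A = 0 − 3.301×0 = 0; K_B = 88.9800433 − 3.301×(1.058 + 31.3487) = −17.9944734.
Balance: K_A − x×(3.301 − 2.758) = K_B, so x = (K_A − K_B)/(3.301 − 2.758) = 17.9945/0.543 = 33.1 km.

33.1 km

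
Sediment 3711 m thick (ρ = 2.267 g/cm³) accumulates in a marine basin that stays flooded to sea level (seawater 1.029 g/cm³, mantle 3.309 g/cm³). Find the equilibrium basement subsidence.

Submarine loading: the sediment displaces seawater, and the subsidence is in turn flooded, so s (ρ_m − ρ_w) = t (ρ_sed − ρ_w).
s = 3711 m × (2.267 − 1.029) / (3.309 − 1.029) = 2020 m.

2020 m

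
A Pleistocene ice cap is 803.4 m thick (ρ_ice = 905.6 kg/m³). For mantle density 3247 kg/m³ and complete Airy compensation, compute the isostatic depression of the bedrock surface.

224 m

Balancing pressure at the compensation depth: the ice load ρ_ice t is balanced by mantle displaced below, ρ_m s.
s = t ρ_ice / ρ_m = 803.4 m × 905.6/3247 = 224 m.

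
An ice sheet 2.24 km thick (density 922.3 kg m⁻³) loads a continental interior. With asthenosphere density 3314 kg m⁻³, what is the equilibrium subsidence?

0.623 km

Isostatic balance requires: the ice load ρ_ice t is balanced by mantle displaced below, ρ_m s.
s = t ρ_ice / ρ_m = 2.24 km × 922.3/3314 = 0.623 km.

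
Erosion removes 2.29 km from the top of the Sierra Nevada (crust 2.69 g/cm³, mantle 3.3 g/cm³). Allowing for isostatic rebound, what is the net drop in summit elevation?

0.423 km

Rebound u = e ρ_c/ρ_m = 2.29 km × 2.69/3.3 = 1.867 km.
Net surface drop = e − u = 2.29 km − 1.867 km = e (ρ_m − ρ_c)/ρ_m = 0.423 km.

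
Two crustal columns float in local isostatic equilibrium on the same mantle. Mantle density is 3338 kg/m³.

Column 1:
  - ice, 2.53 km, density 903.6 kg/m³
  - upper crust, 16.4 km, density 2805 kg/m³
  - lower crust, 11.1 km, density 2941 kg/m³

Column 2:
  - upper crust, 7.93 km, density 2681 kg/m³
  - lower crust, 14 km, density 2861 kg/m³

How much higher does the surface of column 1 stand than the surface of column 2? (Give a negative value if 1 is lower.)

For any compensation level in the mantle, the mantle terms cancel and isostasy reduces to e = (Σt_1 − Σt_2) − (Σ(ρt)_1 − Σ(ρt)_2) / ρ_m.
Σt_1 = 30.03 km; Σt_2 = 21.93 km; Σ(ρt)_1 = 80933.208; Σ(ρt)_2 = 61314.33 (in km·kg/m³).
e = (30.03 − 21.93) − (80933.208 − 61314.33) / 3338 = 2.22 km.

2.22 km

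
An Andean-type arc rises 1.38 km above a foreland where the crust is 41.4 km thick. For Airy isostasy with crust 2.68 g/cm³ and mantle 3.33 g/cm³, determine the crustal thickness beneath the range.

Root depth r = h ρ_c / (ρ_m − ρ_c) = 1.38 km × 2.68 / 0.65 = 5.69 km.
Total thickness = T + h + r = 41.4 km + 1.38 km + 5.69 km = 48.5 km.

48.5 km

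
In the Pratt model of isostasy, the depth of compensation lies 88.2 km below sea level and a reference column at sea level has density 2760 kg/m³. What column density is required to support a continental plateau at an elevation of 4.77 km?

2620 kg/m³

Pratt balance: ρ_ref D = ρ (D + h).
ρ = ρ_ref D/(D + h) = 2760 × 88.2 km/(88.2 km + 4.77 km) = 2620 kg/m³.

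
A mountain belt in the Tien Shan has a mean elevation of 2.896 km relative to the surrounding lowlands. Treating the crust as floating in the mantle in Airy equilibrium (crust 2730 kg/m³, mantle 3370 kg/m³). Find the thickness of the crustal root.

By Archimedes' principle applied to the lithosphere: the weight of the topography is balanced by the buoyancy of the root, ρ_c h = (ρ_m − ρ_c) r.
r = h · ρ_c / (ρ_m − ρ_c) = 2.896 km × 2730 / (3370 − 2730) = 12.4 km.

12.4 km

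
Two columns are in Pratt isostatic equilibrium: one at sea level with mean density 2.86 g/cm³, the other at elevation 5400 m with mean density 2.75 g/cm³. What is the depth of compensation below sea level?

ρ_ref D = ρ (D + h) → D (ρ_ref − ρ) = ρ h.
D = ρ h/(ρ_ref − ρ) = 2.75 × 5400 m/(2.86 − 2.75) = 135000 m.

135000 m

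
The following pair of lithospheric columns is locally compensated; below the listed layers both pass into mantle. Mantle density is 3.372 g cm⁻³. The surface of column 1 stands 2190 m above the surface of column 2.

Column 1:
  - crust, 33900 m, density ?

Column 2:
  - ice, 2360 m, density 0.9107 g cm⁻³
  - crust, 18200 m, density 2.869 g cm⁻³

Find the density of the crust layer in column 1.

2.71 g cm⁻³

Take the compensation level at the base of the deeper column (depth z_c below the surface of column 1) and equate Σ ρ_i t_i down to z_c; mantle fills any gap and the z_c terms cancel.
Column 1: 33900×ρ + (z_c − 33900)×3.372
Column 2: 2190×0 + 2360×0.9107 + 18200×2.869 + (z_c − 2190 − 20560)×3.372
The z_c×3.372 term appears on both sides and cancels. Collect the known terms of each column as K = Σ(ρt)_known − 3.372 × (depth of known layers): K_1 = 0 − 3.372×33900 = −114310.8; K_2 = 54365.052 − 3.372×(2190 + 20560) = −22347.948.
Balance: K_1 + 33900×ρ = K_2, so ρ = (K_2 − K_1)/33900 = 91962.9/33900 = 2.71 g cm⁻³.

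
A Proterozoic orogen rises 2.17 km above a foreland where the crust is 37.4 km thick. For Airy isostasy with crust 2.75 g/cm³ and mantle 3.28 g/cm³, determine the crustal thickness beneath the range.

Root depth r = h ρ_c / (ρ_m − ρ_c) = 2.17 km × 2.75 / 0.53 = 11.26 km.
Total thickness = T + h + r = 37.4 km + 2.17 km + 11.26 km = 50.8 km.

50.8 km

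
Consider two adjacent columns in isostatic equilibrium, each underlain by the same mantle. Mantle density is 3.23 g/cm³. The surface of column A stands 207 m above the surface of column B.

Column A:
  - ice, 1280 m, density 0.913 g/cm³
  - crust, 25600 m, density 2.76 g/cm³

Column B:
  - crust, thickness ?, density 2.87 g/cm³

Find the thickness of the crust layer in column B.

Take the compensation level at the base of the deeper column (depth z_c below the surface of column A) and equate Σ ρ_i t_i down to z_c; mantle fills any gap and the z_c terms cancel.
Column A: 1280×0.913 + 25600×2.76 + (z_c − 26880)×3.23
Column B: 207×0 + x×2.87 + (z_c − 207 − 0 − x)×3.23
The z_c×3.23 term appears on both sides and cancels. Collect the known terms of each column as K = Σ(ρt)_known − 3.23 × (depth of known layers): K_A = 71824.64 − 3.23×26880 = −14997.76; K_B = 0 − 3.23×(207 + 0) = −668.61.
Balance: K_A = K_B − x×(3.23 − 2.87), so x = (K_B − K_A)/(3.23 − 2.87) = 14329.1/0.36 = 39800 m.

39800 m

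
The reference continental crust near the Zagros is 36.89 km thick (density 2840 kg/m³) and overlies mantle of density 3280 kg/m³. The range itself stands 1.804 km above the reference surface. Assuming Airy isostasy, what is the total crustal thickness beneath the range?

50.3 km

Root depth r = h ρ_c / (ρ_m − ρ_c) = 1.804 km × 2840 / 440 = 11.64 km.
Total thickness = T + h + r = 36.89 km + 1.804 km + 11.64 km = 50.3 km.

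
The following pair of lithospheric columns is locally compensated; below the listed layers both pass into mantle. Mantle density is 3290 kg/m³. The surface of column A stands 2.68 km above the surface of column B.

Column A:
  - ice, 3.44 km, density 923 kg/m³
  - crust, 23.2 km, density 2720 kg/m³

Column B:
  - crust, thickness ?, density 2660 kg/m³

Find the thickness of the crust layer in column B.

Take the compensation level at the base of the deeper column (depth z_c below the surface of column A) and equate Σ ρ_i t_i down to z_c; mantle fills any gap and the z_c terms cancel.
Column A: 3.44×923 + 23.2×2720 + (z_c − 26.64)×3290
Column B: 2.68×0 + x×2660 + (z_c − 2.68 − 0 − x)×3290
The z_c×3290 term appears on both sides and cancels. Collect the known terms of each column as K = Σ(ρt)_known − 3290 × (depth of known layers): K_A = 66279.12 − 3290×26.64 = −21366.48; K_B = 0 − 3290×(2.68 + 0) = −8817.2.
Balance: K_A = K_B − x×(3290 − 2660), so x = (K_B − K_A)/(3290 − 2660) = 12549.3/630 = 19.9 km.

19.9 km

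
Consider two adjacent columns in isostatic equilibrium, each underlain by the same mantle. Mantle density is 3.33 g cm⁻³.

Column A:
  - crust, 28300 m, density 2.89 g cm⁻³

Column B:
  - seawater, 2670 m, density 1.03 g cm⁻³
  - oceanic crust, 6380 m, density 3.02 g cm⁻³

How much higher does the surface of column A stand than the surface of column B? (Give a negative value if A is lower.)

1300 m

For any compensation level in the mantle, the mantle terms cancel and isostasy reduces to e = (Σt_A − Σt_B) − (Σ(ρt)_A − Σ(ρt)_B) / ρ_m.
Σt_A = 28300 m; Σt_B = 9050 m; Σ(ρt)_A = 81787; Σ(ρt)_B = 22017.7 (in m·g cm⁻³).
e = (28300 − 9050) − (81787 − 22017.7) / 3.33 = 1300 m.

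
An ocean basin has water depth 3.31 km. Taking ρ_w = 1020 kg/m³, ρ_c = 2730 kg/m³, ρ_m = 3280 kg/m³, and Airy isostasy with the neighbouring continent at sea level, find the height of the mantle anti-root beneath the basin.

Isostatic balance requires: replacing crust with seawater at the top is compensated by replacing crust with mantle at the base: d (ρ_c − ρ_w) = a (ρ_m − ρ_c).
a = d (ρ_c − ρ_w)/(ρ_m − ρ_c) = 3.31 km × 1710/550 = 10.3 km.

10.3 km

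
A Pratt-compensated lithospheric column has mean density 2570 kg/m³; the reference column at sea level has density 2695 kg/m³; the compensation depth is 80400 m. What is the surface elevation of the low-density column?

3910 m

ρ_ref D = ρ (D + h) → h = D (ρ_ref − ρ)/ρ.
h = 80400 m × (2695 − 2570)/2570 = 3910 m.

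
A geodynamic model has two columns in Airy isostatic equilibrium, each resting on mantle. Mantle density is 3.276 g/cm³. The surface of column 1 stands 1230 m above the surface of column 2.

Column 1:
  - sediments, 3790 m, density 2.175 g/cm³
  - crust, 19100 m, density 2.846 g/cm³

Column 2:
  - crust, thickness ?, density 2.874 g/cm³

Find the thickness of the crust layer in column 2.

Take the compensation level at the base of the deeper column (depth z_c below the surface of column 1) and equate Σ ρ_i t_i down to z_c; mantle fills any gap and the z_c terms cancel.
Column 1: 3790×2.175 + 19100×2.846 + (z_c − 22890)×3.276
Column 2: 1230×0 + x×2.874 + (z_c − 1230 − 0 − x)×3.276
The z_c×3.276 term appears on both sides and cancels. Collect the known terms of each column as K = Σ(ρt)_known − 3.276 × (depth of known layers): K_1 = 62601.85 − 3.276×22890 = −12385.79; K_2 = 0 − 3.276×(1230 + 0) = −4029.48.
Balance: K_1 = K_2 − x×(3.276 − 2.874), so x = (K_2 − K_1)/(3.276 − 2.874) = 8356.31/0.402 = 20800 m.

20800 m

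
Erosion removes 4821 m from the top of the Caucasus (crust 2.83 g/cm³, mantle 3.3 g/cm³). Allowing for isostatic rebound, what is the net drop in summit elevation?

Rebound u = e ρ_c/ρ_m = 4821 m × 2.83/3.3 = 4134 m.
Net surface drop = e − u = 4821 m − 4134 m = e (ρ_m − ρ_c)/ρ_m = 687 m.

687 m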